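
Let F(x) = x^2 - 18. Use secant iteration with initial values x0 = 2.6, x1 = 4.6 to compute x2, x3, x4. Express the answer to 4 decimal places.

4.1611, 4.2393, 4.2427

F(2.6) = -11.240000, F(4.6) = 3.160000
x2 = 4.600000 − 3.160000·(4.600000 − 2.600000) / (3.160000 − (-11.240000)) = 4.600000 − (6.320000)/(14.400000) = 4.161111
F(4.161111) = -0.685154
x3 = 4.161111 − (-0.685154)·(4.161111 − 4.600000) / (-0.685154 − 3.160000) = 4.161111 − (0.300707)/(-3.845154) = 4.239315
F(4.239315) = -0.028207
x4 = 4.239315 − (-0.028207)·(4.239315 − 4.161111) / (-0.028207 − (-0.685154)) = 4.239315 − (-0.002206)/(0.656947) = 4.242673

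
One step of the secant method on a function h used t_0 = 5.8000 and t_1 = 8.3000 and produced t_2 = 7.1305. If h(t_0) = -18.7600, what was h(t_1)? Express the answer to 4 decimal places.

16.4899

The secant line through (5.8000, -18.7600) and (8.3000, h(t_1)) crosses zero at t_2 = 7.1305.
So (5.8000, -18.7600), (8.3000, h(t_1)), (7.1305, 0) are collinear:
h(t_1) = -18.7600 · (8.3000 − 7.1305) / (5.8000 − 7.1305) = -18.7600 · (1.169500)/(-1.330500) = 16.489906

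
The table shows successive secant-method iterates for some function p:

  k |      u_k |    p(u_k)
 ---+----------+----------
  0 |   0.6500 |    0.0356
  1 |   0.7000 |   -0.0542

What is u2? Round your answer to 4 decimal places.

u2 = 0.7000 − (-0.0542)·(0.7000 − 0.6500) / (-0.0542 − 0.0356)
   = 0.7000 − (-0.002710)/(-0.089800) = 0.669822

0.6698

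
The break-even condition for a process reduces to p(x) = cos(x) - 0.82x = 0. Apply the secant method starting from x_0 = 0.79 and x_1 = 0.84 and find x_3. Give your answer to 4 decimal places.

p(0.79) = 0.056045, p(0.84) = -0.021337
x_2 = 0.840000 − (-0.021337)·(0.840000 − 0.790000) / (-0.021337 − 0.056045) = 0.840000 − (-0.001067)/(-0.077382) = 0.826213
p(0.826213) = 0.000171
x_3 = 0.826213 − 0.000171·(0.826213 − 0.840000) / (0.000171 − (-0.021337)) = 0.826213 − (-0.000002)/(0.021508) = 0.826322

0.8263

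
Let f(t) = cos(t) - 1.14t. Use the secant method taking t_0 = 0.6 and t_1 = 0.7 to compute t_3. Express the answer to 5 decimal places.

f(0.6) = 0.1413356, f(0.7) = -0.0331578
t_2 = 0.7000000 − (-0.0331578)·(0.7000000 − 0.6000000) / (-0.0331578 − 0.1413356) = 0.7000000 − (-0.0033158)/(-0.1744934) = 0.6809977
f(0.6809977) = 0.0006077
t_3 = 0.6809977 − 0.0006077·(0.6809977 − 0.7000000) / (0.0006077 − (-0.0331578)) = 0.6809977 − (-0.0000115)/(0.0337655) = 0.6813396

0.68134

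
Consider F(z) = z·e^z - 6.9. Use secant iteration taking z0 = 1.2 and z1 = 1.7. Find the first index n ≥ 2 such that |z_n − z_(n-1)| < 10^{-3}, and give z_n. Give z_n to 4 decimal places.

n = 5, z_n = 1.5157

F(1.2) = -2.915860, F(1.7) = 2.405711
z2 = 1.700000 − 2.405711·(0.500000)/(5.321570) = 1.473966;  |Δ| = 0.226034
F(1.473966) = -0.463899
z3 = 1.473966 − (-0.463899)·(-0.226034)/(-2.869610) = 1.510507;  |Δ| = 0.036540
F(1.510507) = -0.058879
z4 = 1.510507 − (-0.058879)·(0.036540)/(0.405021) = 1.515819;  |Δ| = 0.005312
F(1.515819) = 0.001744
z5 = 1.515819 − 0.001744·(0.005312)/(0.060623) = 1.515666;  |Δ| = 0.000153
|z5 − z4| = 0.000153 < 10^{-3}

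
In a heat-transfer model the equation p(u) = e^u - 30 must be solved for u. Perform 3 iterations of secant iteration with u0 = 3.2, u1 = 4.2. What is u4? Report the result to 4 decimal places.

p(3.2) = -5.467470, p(4.2) = 36.686331
u2 = 4.200000 − 36.686331·(4.200000 − 3.200000) / (36.686331 − (-5.467470)) = 4.200000 − (36.686331)/(42.153801) = 3.329703
p(3.329703) = -2.069958
u3 = 3.329703 − (-2.069958)·(3.329703 − 4.200000) / (-2.069958 − 36.686331) = 3.329703 − (1.801478)/(-38.756289) = 3.376185
p(3.376185) = -0.741062
u4 = 3.376185 − (-0.741062)·(3.376185 − 3.329703) / (-0.741062 − (-2.069958)) = 3.376185 − (-0.034446)/(1.328896) = 3.402106

3.4021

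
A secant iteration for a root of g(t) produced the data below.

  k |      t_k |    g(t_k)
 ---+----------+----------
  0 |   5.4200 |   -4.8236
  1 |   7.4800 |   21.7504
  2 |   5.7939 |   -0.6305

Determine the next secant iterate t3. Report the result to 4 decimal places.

5.8414

t3 = 5.7939 − (-0.6305)·(5.7939 − 7.4800) / (-0.6305 − 21.7504)
   = 5.7939 − (1.063086)/(-22.380900) = 5.841400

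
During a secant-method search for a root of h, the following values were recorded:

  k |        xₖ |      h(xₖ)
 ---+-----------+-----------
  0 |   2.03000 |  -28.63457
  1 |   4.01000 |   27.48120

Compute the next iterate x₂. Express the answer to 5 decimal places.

3.04035

x₂ = 4.01000 − 27.48120·(4.01000 − 2.03000) / (27.48120 − (-28.63457))
   = 4.01000 − (54.4127760)/(56.1157700) = 3.0403479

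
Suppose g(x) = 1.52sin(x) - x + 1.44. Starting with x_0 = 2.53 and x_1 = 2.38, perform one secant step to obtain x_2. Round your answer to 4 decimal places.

g(2.53) = -0.217258, g(2.38) = 0.108914
x_2 = 2.380000 − 0.108914·(2.380000 − 2.530000) / (0.108914 − (-0.217258)) = 2.380000 − (-0.016337)/(0.326172) = 2.430087

2.4301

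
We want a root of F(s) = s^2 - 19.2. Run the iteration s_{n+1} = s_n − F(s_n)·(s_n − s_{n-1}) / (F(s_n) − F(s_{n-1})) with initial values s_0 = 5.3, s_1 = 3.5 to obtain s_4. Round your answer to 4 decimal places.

4.3817

F(5.3) = 8.890000, F(3.5) = -6.950000
s_2 = 3.500000 − (-6.950000)·(3.500000 − 5.300000) / (-6.950000 − 8.890000) = 3.500000 − (12.510000)/(-15.840000) = 4.289773
F(4.289773) = -0.797850
s_3 = 4.289773 − (-0.797850)·(4.289773 − 3.500000) / (-0.797850 − (-6.950000)) = 4.289773 − (-0.630120)/(6.152150) = 4.392195
F(4.392195) = 0.091381
s_4 = 4.392195 − 0.091381·(4.392195 − 4.289773) / (0.091381 − (-0.797850)) = 4.392195 − (0.009360)/(0.889231) = 4.381670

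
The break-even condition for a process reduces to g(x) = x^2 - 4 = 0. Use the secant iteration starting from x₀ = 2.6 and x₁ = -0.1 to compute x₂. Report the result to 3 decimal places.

g(2.6) = 2.76000, g(-0.1) = -3.99000
x₂ = -0.10000 − (-3.99000)·(-0.10000 − 2.60000) / (-3.99000 − 2.76000) = -0.10000 − (10.77300)/(-6.75000) = 1.49600

1.496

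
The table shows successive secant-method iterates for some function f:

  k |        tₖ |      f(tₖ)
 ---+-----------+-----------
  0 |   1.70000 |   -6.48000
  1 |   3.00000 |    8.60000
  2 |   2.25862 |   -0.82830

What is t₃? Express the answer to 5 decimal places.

2.32375

t₃ = 2.25862 − (-0.82830)·(2.25862 − 3.00000) / (-0.82830 − 8.60000)
   = 2.25862 − (0.6140851)/(-9.4283000) = 2.3237521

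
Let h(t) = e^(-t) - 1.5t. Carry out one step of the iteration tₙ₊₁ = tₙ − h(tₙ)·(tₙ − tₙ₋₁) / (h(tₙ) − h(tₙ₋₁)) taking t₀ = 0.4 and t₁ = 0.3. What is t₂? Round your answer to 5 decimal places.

0.43189

h(0.4) = 0.0703200, h(0.3) = 0.2908182
t₂ = 0.3000000 − 0.2908182·(0.3000000 − 0.4000000) / (0.2908182 − 0.0703200) = 0.3000000 − (-0.0290818)/(0.2204982) = 0.4318914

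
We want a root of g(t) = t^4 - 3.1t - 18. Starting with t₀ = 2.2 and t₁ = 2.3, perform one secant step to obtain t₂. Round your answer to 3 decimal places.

2.233

g(2.2) = -1.39440, g(2.3) = 2.85410
t₂ = 2.30000 − 2.85410·(2.30000 − 2.20000) / (2.85410 − (-1.39440)) = 2.30000 − (0.28541)/(4.24850) = 2.23282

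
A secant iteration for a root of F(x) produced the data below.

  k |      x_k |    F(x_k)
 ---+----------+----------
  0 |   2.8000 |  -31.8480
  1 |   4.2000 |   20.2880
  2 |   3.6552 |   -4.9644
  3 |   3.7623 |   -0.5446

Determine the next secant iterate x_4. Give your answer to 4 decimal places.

x_4 = 3.7623 − (-0.5446)·(3.7623 − 3.6552) / (-0.5446 − (-4.9644))
   = 3.7623 − (-0.058327)/(4.419800) = 3.775497

3.7755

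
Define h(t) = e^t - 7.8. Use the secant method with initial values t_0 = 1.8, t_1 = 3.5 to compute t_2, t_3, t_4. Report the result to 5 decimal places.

h(1.8) = -1.7503525, h(3.5) = 25.3154520
t_2 = 3.5000000 − 25.3154520·(3.5000000 − 1.8000000) / (25.3154520 − (-1.7503525)) = 3.5000000 − (43.0362683)/(27.0658045) = 1.9099394
h(1.9099394) = -1.0473202
t_3 = 1.9099394 − (-1.0473202)·(1.9099394 − 3.5000000) / (-1.0473202 − 25.3154520) = 1.9099394 − (1.6653025)/(-26.3627721) = 1.9731082
h(1.9731082) = -0.6070013
t_4 = 1.9731082 − (-0.6070013)·(1.9731082 − 1.9099394) / (-0.6070013 − (-1.0473202)) = 1.9731082 − (-0.0383435)/(0.4403189) = 2.0601893

1.90994, 1.97311, 2.06019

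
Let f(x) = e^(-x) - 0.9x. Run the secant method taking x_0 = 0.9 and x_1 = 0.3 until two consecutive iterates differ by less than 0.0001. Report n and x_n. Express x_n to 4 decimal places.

f(0.9) = -0.403430, f(0.3) = 0.470818
x_2 = 0.300000 − 0.470818·(-0.600000)/(0.874249) = 0.623124;  |Δ| = 0.323124
f(0.623124) = -0.024545
x_3 = 0.623124 − (-0.024545)·(0.323124)/(-0.495364) = 0.607113;  |Δ| = 0.016011
f(0.607113) = -0.001480
x_4 = 0.607113 − (-0.001480)·(-0.016011)/(0.023065) = 0.606086;  |Δ| = 0.001028
f(0.606086) = 0.000005
x_5 = 0.606086 − 0.000005·(-0.001028)/(0.001485) = 0.606089;  |Δ| = 0.000003
|x_5 − x_4| = 0.000003 < 0.0001

n = 5, x_n = 0.6061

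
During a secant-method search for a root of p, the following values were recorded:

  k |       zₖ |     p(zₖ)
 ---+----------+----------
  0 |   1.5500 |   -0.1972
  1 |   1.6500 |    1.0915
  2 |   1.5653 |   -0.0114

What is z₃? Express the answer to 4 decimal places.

z₃ = 1.5653 − (-0.0114)·(1.5653 − 1.6500) / (-0.0114 − 1.0915)
   = 1.5653 − (0.000966)/(-1.102900) = 1.566175

1.5662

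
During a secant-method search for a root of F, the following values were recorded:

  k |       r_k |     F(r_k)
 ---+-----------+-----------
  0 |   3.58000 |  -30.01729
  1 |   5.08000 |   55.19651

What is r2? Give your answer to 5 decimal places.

r2 = 5.08000 − 55.19651·(5.08000 − 3.58000) / (55.19651 − (-30.01729))
   = 5.08000 − (82.7947650)/(85.2138000) = 4.1083878

4.10839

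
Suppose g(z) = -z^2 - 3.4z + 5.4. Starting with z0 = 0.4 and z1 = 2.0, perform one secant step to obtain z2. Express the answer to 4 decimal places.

g(0.4) = 3.880000, g(2.0) = -5.400000
z2 = 2.000000 − (-5.400000)·(2.000000 − 0.400000) / (-5.400000 − 3.880000) = 2.000000 − (-8.640000)/(-9.280000) = 1.068966

1.0690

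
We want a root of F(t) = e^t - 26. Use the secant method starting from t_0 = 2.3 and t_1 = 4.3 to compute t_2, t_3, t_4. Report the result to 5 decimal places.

2.80296, 3.05174, 3.31062

F(2.3) = -16.0258175, F(4.3) = 47.6997937
t_2 = 4.3000000 − 47.6997937·(4.3000000 − 2.3000000) / (47.6997937 − (-16.0258175)) = 4.3000000 − (95.3995874)/(63.7256112) = 2.8029632
F(2.8029632) = -9.5065528
t_3 = 2.8029632 − (-9.5065528)·(2.8029632 − 4.3000000) / (-9.5065528 − 47.6997937) = 2.8029632 − (14.2316597)/(-57.2063465) = 3.0517408
F(3.0517408) = -4.8478660
t_4 = 3.0517408 − (-4.8478660)·(3.0517408 − 2.8029632) / (-4.8478660 − (-9.5065528)) = 3.0517408 − (-1.2060406)/(4.6586868) = 3.3106208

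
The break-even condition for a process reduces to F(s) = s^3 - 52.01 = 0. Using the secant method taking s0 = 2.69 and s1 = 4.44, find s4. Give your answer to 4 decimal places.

3.7348

F(2.69) = -32.544891, F(4.44) = 35.518384
s2 = 4.440000 − 35.518384·(4.440000 − 2.690000) / (35.518384 − (-32.544891)) = 4.440000 − (62.157172)/(68.063275) = 3.526774
F(3.526774) = -8.143520
s3 = 3.526774 − (-8.143520)·(3.526774 − 4.440000) / (-8.143520 − 35.518384) = 3.526774 − (7.436877)/(-43.661904) = 3.697102
F(3.697102) = -1.475910
s4 = 3.697102 − (-1.475910)·(3.697102 − 3.526774) / (-1.475910 − (-8.143520)) = 3.697102 − (-0.251390)/(6.667611) = 3.734806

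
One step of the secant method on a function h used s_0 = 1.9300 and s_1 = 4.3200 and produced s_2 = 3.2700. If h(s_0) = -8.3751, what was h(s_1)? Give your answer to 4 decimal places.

The secant line through (1.9300, -8.3751) and (4.3200, h(s_1)) crosses zero at s_2 = 3.2700.
So (1.9300, -8.3751), (4.3200, h(s_1)), (3.2700, 0) are collinear:
h(s_1) = -8.3751 · (4.3200 − 3.2700) / (1.9300 − 3.2700) = -8.3751 · (1.050000)/(-1.340000) = 6.562578

6.5626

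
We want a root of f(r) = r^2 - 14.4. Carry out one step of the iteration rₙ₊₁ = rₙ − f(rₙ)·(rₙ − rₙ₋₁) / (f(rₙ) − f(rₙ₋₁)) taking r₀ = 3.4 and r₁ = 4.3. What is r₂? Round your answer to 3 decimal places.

3.769

f(3.4) = -2.84000, f(4.3) = 4.09000
r₂ = 4.30000 − 4.09000·(4.30000 − 3.40000) / (4.09000 − (-2.84000)) = 4.30000 − (3.68100)/(6.93000) = 3.76883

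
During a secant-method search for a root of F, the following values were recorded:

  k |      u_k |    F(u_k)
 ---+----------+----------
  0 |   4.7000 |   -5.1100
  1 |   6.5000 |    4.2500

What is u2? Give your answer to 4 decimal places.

5.6827

u2 = 6.5000 − 4.2500·(6.5000 − 4.7000) / (4.2500 − (-5.1100))
   = 6.5000 − (7.650000)/(9.360000) = 5.682692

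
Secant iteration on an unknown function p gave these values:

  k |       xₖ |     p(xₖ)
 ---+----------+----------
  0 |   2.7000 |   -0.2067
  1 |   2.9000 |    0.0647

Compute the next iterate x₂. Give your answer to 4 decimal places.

2.8523

x₂ = 2.9000 − 0.0647·(2.9000 − 2.7000) / (0.0647 − (-0.2067))
   = 2.9000 − (0.012940)/(0.271400) = 2.852321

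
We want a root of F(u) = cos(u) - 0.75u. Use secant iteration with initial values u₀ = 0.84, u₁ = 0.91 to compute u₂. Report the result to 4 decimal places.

F(0.84) = 0.037463, F(0.91) = -0.068754
u₂ = 0.910000 − (-0.068754)·(0.910000 − 0.840000) / (-0.068754 − 0.037463) = 0.910000 − (-0.004813)/(-0.106217) = 0.864689

0.8647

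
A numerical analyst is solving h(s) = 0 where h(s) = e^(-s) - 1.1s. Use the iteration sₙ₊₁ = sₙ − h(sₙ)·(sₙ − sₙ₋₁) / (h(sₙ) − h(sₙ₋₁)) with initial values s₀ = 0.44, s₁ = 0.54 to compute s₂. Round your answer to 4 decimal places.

h(0.44) = 0.160036, h(0.54) = -0.011252
s₂ = 0.540000 − (-0.011252)·(0.540000 − 0.440000) / (-0.011252 − 0.160036) = 0.540000 − (-0.001125)/(-0.171288) = 0.533431

0.5334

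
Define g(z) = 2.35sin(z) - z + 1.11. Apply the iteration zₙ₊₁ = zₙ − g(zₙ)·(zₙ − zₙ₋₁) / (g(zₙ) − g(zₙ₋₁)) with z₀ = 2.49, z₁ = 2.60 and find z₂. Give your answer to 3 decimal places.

2.505

g(2.49) = 0.04517, g(2.60) = -0.27857
z₂ = 2.60000 − (-0.27857)·(2.60000 − 2.49000) / (-0.27857 − 0.04517) = 2.60000 − (-0.03064)/(-0.32374) = 2.50535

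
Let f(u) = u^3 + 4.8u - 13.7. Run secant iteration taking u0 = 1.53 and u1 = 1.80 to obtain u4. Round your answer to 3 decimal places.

1.746

f(1.53) = -2.77442, f(1.80) = 0.77200
u2 = 1.80000 − 0.77200·(1.80000 − 1.53000) / (0.77200 − (-2.77442)) = 1.80000 − (0.20844)/(3.54642) = 1.74123
f(1.74123) = -0.06296
u3 = 1.74123 − (-0.06296)·(1.74123 − 1.80000) / (-0.06296 − 0.77200) = 1.74123 − (0.00370)/(-0.83496) = 1.74566
f(1.74566) = -0.00127
u4 = 1.74566 − (-0.00127)·(1.74566 − 1.74123) / (-0.00127 − (-0.06296)) = 1.74566 − (-0.00001)/(0.06168) = 1.74575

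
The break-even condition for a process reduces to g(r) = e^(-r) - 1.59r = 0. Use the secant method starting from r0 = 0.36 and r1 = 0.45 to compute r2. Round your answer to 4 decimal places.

0.4155

g(0.36) = 0.125276, g(0.45) = -0.077872
r2 = 0.450000 − (-0.077872)·(0.450000 − 0.360000) / (-0.077872 − 0.125276) = 0.450000 − (-0.007008)/(-0.203148) = 0.415501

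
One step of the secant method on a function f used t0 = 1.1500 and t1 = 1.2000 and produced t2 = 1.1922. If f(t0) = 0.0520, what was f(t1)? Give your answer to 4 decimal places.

The secant line through (1.1500, 0.0520) and (1.2000, f(t1)) crosses zero at t2 = 1.1922.
So (1.1500, 0.0520), (1.2000, f(t1)), (1.1922, 0) are collinear:
f(t1) = 0.0520 · (1.2000 − 1.1922) / (1.1500 − 1.1922) = 0.0520 · (0.007800)/(-0.042200) = -0.009611

-0.0096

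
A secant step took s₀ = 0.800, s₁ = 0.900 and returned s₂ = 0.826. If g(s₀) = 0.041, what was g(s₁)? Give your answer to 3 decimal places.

-0.117

The secant line through (0.800, 0.041) and (0.900, g(s₁)) crosses zero at s₂ = 0.826.
So (0.800, 0.041), (0.900, g(s₁)), (0.826, 0) are collinear:
g(s₁) = 0.041 · (0.900 − 0.826) / (0.800 − 0.826) = 0.041 · (0.07400)/(-0.02600) = -0.11669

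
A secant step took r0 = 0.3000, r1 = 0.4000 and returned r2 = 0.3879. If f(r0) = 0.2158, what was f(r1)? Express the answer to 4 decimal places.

-0.0297

The secant line through (0.3000, 0.2158) and (0.4000, f(r1)) crosses zero at r2 = 0.3879.
So (0.3000, 0.2158), (0.4000, f(r1)), (0.3879, 0) are collinear:
f(r1) = 0.2158 · (0.4000 − 0.3879) / (0.3000 − 0.3879) = 0.2158 · (0.012100)/(-0.087900) = -0.029706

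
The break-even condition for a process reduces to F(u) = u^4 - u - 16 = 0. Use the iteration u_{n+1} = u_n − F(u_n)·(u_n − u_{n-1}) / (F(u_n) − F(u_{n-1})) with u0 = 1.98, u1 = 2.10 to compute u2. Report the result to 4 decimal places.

F(1.98) = -2.610464, F(2.10) = 1.348100
u2 = 2.100000 − 1.348100·(2.100000 − 1.980000) / (1.348100 − (-2.610464)) = 2.100000 − (0.161772)/(3.958564) = 2.059134

2.0591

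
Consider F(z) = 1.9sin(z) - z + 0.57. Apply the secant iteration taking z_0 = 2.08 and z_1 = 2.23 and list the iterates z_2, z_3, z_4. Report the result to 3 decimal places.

F(2.08) = 0.14895, F(2.23) = -0.15809
z_2 = 2.23000 − (-0.15809)·(2.23000 − 2.08000) / (-0.15809 − 0.14895) = 2.23000 − (-0.02371)/(-0.30704) = 2.15277
F(2.15277) = 0.00445
z_3 = 2.15277 − 0.00445·(2.15277 − 2.23000) / (0.00445 − (-0.15809)) = 2.15277 − (-0.00034)/(0.16254) = 2.15488
F(2.15488) = 0.00012
z_4 = 2.15488 − 0.00012·(2.15488 − 2.15277) / (0.00012 − 0.00445) = 2.15488 − (0.00000)/(-0.00433) = 2.15495

2.153, 2.155, 2.155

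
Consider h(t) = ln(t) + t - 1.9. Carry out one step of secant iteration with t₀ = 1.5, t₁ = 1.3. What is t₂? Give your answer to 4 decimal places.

h(1.5) = 0.005465, h(1.3) = -0.337636
t₂ = 1.300000 − (-0.337636)·(1.300000 − 1.500000) / (-0.337636 − 0.005465) = 1.300000 − (0.067527)/(-0.343101) = 1.496814

1.4968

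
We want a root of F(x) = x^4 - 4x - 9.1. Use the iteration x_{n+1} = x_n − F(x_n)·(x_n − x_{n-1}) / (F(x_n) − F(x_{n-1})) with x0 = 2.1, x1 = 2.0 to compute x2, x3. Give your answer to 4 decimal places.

F(2.1) = 1.948100, F(2.0) = -1.100000
x2 = 2.000000 − (-1.100000)·(2.000000 − 2.100000) / (-1.100000 − 1.948100) = 2.000000 − (0.110000)/(-3.048100) = 2.036088
F(2.036088) = -0.057900
x3 = 2.036088 − (-0.057900)·(2.036088 − 2.000000) / (-0.057900 − (-1.100000)) = 2.036088 − (-0.002090)/(1.042100) = 2.038093

2.0361, 2.0381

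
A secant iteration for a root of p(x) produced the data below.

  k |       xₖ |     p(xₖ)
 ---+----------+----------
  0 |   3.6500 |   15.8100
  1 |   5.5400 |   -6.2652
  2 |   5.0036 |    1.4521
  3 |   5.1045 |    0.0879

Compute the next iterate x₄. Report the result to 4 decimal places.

5.1110

x₄ = 5.1045 − 0.0879·(5.1045 − 5.0036) / (0.0879 − 1.4521)
   = 5.1045 − (0.008869)/(-1.364200) = 5.111001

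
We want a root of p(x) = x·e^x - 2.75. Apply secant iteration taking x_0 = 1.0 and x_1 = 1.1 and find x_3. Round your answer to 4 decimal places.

1.0058

p(1.0) = -0.031718, p(1.1) = 0.554583
x_2 = 1.100000 − 0.554583·(1.100000 − 1.000000) / (0.554583 − (-0.031718)) = 1.100000 − (0.055458)/(0.586301) = 1.005410
p(1.005410) = -0.002187
x_3 = 1.005410 − (-0.002187)·(1.005410 − 1.100000) / (-0.002187 − 0.554583) = 1.005410 − (0.000207)/(-0.556770) = 1.005781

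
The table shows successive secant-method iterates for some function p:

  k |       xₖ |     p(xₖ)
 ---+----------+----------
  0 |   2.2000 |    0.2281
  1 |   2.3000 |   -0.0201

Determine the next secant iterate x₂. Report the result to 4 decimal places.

2.2919

x₂ = 2.3000 − (-0.0201)·(2.3000 − 2.2000) / (-0.0201 − 0.2281)
   = 2.3000 − (-0.002010)/(-0.248200) = 2.291902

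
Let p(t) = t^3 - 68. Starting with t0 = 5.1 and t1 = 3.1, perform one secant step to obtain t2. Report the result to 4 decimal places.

p(5.1) = 64.651000, p(3.1) = -38.209000
t2 = 3.100000 − (-38.209000)·(3.100000 − 5.100000) / (-38.209000 − 64.651000) = 3.100000 − (76.418000)/(-102.860000) = 3.842932

3.8429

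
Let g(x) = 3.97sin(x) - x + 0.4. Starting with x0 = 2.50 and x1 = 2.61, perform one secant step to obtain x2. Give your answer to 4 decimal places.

g(2.50) = 0.275934, g(2.61) = -0.197580
x2 = 2.610000 − (-0.197580)·(2.610000 − 2.500000) / (-0.197580 − 0.275934) = 2.610000 − (-0.021734)/(-0.473514) = 2.564101

2.5641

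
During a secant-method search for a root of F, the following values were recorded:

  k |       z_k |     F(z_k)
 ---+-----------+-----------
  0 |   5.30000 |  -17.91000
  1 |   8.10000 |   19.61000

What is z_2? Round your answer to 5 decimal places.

z_2 = 8.10000 − 19.61000·(8.10000 − 5.30000) / (19.61000 − (-17.91000))
   = 8.10000 − (54.9080000)/(37.5200000) = 6.6365672

6.63657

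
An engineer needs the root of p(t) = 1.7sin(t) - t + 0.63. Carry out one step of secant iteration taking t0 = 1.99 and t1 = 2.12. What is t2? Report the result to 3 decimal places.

p(1.99) = 0.19280, p(2.12) = -0.04000
t2 = 2.12000 − (-0.04000)·(2.12000 − 1.99000) / (-0.04000 − 0.19280) = 2.12000 − (-0.00520)/(-0.23280) = 2.09766

2.098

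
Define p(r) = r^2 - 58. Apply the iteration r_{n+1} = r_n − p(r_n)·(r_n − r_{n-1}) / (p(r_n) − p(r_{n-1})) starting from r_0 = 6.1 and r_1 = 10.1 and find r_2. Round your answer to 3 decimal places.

7.383

p(6.1) = -20.79000, p(10.1) = 44.01000
r_2 = 10.10000 − 44.01000·(10.10000 − 6.10000) / (44.01000 − (-20.79000)) = 10.10000 − (176.04000)/(64.80000) = 7.38333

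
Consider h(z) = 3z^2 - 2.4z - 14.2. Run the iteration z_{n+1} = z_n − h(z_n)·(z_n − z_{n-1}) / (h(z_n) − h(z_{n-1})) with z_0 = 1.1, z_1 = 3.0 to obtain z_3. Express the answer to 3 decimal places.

h(1.1) = -13.21000, h(3.0) = 5.60000
z_2 = 3.00000 − 5.60000·(3.00000 − 1.10000) / (5.60000 − (-13.21000)) = 3.00000 − (10.64000)/(18.81000) = 2.43434
h(2.43434) = -2.26434
z_3 = 2.43434 − (-2.26434)·(2.43434 − 3.00000) / (-2.26434 − 5.60000) = 2.43434 − (1.28084)/(-7.86434) = 2.59721

2.597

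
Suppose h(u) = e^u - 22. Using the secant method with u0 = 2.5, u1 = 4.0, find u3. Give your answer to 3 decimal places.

h(2.5) = -9.81751, h(4.0) = 32.59815
u2 = 4.00000 − 32.59815·(4.00000 − 2.50000) / (32.59815 − (-9.81751)) = 4.00000 − (48.89723)/(42.41566) = 2.84719
h(2.84719) = -4.76074
u3 = 2.84719 − (-4.76074)·(2.84719 − 4.00000) / (-4.76074 − 32.59815) = 2.84719 − (5.48823)/(-37.35889) = 2.99409

2.994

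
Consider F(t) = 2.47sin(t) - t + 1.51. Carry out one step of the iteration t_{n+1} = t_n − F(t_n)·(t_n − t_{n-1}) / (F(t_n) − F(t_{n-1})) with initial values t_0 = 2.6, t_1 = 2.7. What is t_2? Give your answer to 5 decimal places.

2.65770

F(2.6) = 0.1832884, F(2.7) = -0.1343717
t_2 = 2.7000000 − (-0.1343717)·(2.7000000 − 2.6000000) / (-0.1343717 − 0.1832884) = 2.7000000 − (-0.0134372)/(-0.3176601) = 2.6576995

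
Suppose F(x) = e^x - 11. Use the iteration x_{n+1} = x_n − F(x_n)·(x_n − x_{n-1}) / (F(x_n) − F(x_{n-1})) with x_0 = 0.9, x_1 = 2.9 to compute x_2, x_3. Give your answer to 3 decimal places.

1.987, 2.298

F(0.9) = -8.54040, F(2.9) = 7.17415
x_2 = 2.90000 − 7.17415·(2.90000 − 0.90000) / (7.17415 − (-8.54040)) = 2.90000 − (14.34829)/(15.71454) = 1.98694
F(1.98694) = -3.70680
x_3 = 1.98694 − (-3.70680)·(1.98694 − 2.90000) / (-3.70680 − 7.17415) = 1.98694 − (3.38453)/(-10.88095) = 2.29799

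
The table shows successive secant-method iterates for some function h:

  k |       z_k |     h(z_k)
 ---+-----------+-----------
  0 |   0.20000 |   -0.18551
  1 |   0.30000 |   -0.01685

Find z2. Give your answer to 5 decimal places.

z2 = 0.30000 − (-0.01685)·(0.30000 − 0.20000) / (-0.01685 − (-0.18551))
   = 0.30000 − (-0.0016850)/(0.1686600) = 0.3099905

0.30999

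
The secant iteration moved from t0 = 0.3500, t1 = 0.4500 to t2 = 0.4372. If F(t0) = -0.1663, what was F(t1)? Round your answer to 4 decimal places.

The secant line through (0.3500, -0.1663) and (0.4500, F(t1)) crosses zero at t2 = 0.4372.
So (0.3500, -0.1663), (0.4500, F(t1)), (0.4372, 0) are collinear:
F(t1) = -0.1663 · (0.4500 − 0.4372) / (0.3500 − 0.4372) = -0.1663 · (0.012800)/(-0.087200) = 0.024411

0.0244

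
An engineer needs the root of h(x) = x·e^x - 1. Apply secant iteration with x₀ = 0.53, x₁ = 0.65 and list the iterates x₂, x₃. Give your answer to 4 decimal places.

0.5647, 0.5670

h(0.53) = -0.099566, h(0.65) = 0.245102
x₂ = 0.650000 − 0.245102·(0.650000 − 0.530000) / (0.245102 − (-0.099566)) = 0.650000 − (0.029412)/(0.344667) = 0.564665
h(0.564665) = -0.006834
x₃ = 0.564665 − (-0.006834)·(0.564665 − 0.650000) / (-0.006834 − 0.245102) = 0.564665 − (0.000583)/(-0.251936) = 0.566980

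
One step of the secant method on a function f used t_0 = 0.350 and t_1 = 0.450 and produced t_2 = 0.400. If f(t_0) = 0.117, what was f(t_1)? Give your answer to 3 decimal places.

-0.117

The secant line through (0.350, 0.117) and (0.450, f(t_1)) crosses zero at t_2 = 0.400.
So (0.350, 0.117), (0.450, f(t_1)), (0.400, 0) are collinear:
f(t_1) = 0.117 · (0.450 − 0.400) / (0.350 − 0.400) = 0.117 · (0.05000)/(-0.05000) = -0.11700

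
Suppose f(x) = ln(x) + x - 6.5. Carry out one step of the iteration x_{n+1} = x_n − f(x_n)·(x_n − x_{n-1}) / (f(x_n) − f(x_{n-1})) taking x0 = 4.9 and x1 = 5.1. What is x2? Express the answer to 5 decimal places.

4.90897

f(4.9) = -0.0107648, f(5.1) = 0.2292405
x2 = 5.1000000 − 0.2292405·(5.1000000 − 4.9000000) / (0.2292405 − (-0.0107648)) = 5.1000000 − (0.0458481)/(0.2400053) = 4.9089705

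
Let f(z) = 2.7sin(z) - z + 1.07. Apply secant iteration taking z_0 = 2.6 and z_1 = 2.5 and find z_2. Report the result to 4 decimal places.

2.5574

f(2.6) = -0.138146, f(2.5) = 0.185875
z_2 = 2.500000 − 0.185875·(2.500000 − 2.600000) / (0.185875 − (-0.138146)) = 2.500000 − (-0.018587)/(0.324021) = 2.557365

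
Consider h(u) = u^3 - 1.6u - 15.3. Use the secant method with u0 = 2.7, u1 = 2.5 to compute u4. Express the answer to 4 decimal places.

h(2.7) = 0.063000, h(2.5) = -3.675000
u2 = 2.500000 − (-3.675000)·(2.500000 − 2.700000) / (-3.675000 − 0.063000) = 2.500000 − (0.735000)/(-3.738000) = 2.696629
h(2.696629) = -0.005234
u3 = 2.696629 − (-0.005234)·(2.696629 − 2.500000) / (-0.005234 − (-3.675000)) = 2.696629 − (-0.001029)/(3.669766) = 2.696910
h(2.696910) = 0.000436
u4 = 2.696910 − 0.000436·(2.696910 − 2.696629) / (0.000436 − (-0.005234)) = 2.696910 − (0.000000)/(0.005670) = 2.696888

2.6969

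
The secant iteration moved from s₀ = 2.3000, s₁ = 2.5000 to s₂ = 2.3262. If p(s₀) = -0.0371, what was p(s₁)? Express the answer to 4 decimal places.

The secant line through (2.3000, -0.0371) and (2.5000, p(s₁)) crosses zero at s₂ = 2.3262.
So (2.3000, -0.0371), (2.5000, p(s₁)), (2.3262, 0) are collinear:
p(s₁) = -0.0371 · (2.5000 − 2.3262) / (2.3000 − 2.3262) = -0.0371 · (0.173800)/(-0.026200) = 0.246106

0.2461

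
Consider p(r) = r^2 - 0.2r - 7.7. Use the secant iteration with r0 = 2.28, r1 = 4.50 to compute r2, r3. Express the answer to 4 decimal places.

2.7295, 2.8427

p(2.28) = -2.957600, p(4.50) = 11.650000
r2 = 4.500000 − 11.650000·(4.500000 − 2.280000) / (11.650000 − (-2.957600)) = 4.500000 − (25.863000)/(14.607600) = 2.729483
p(2.729483) = -0.795818
r3 = 2.729483 − (-0.795818)·(2.729483 − 4.500000) / (-0.795818 − 11.650000) = 2.729483 − (1.409008)/(-12.445818) = 2.842695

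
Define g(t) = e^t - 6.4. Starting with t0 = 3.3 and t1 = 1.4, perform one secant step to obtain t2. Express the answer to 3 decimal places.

1.593

g(3.3) = 20.71264, g(1.4) = -2.34480
t2 = 1.40000 − (-2.34480)·(1.40000 − 3.30000) / (-2.34480 − 20.71264) = 1.40000 − (4.45512)/(-23.05744) = 1.59322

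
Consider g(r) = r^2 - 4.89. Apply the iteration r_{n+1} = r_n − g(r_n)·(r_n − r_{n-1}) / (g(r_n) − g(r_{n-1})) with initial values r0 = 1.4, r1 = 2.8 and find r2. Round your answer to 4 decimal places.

2.0976

g(1.4) = -2.930000, g(2.8) = 2.950000
r2 = 2.800000 − 2.950000·(2.800000 − 1.400000) / (2.950000 − (-2.930000)) = 2.800000 − (4.130000)/(5.880000) = 2.097619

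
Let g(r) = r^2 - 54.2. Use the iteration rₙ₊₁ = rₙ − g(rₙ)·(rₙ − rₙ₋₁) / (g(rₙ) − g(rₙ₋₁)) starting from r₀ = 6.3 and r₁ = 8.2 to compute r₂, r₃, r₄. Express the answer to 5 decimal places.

g(6.3) = -14.5100000, g(8.2) = 13.0400000
r₂ = 8.2000000 − 13.0400000·(8.2000000 − 6.3000000) / (13.0400000 − (-14.5100000)) = 8.2000000 − (24.7760000)/(27.5500000) = 7.3006897
g(7.3006897) = -0.8999306
r₃ = 7.3006897 − (-0.8999306)·(7.3006897 − 8.2000000) / (-0.8999306 − 13.0400000) = 7.3006897 − (0.8093169)/(-13.9399306) = 7.3587471
g(7.3587471) = -0.0488410
r₄ = 7.3587471 − (-0.0488410)·(7.3587471 − 7.3006897) / (-0.0488410 − (-0.8999306)) = 7.3587471 − (-0.0028356)/(0.8510896) = 7.3620788

7.30069, 7.35875, 7.36208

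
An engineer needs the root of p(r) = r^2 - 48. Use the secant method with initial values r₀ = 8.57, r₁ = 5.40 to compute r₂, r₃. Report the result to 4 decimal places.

6.7486, 6.9508

p(8.57) = 25.444900, p(5.40) = -18.840000
r₂ = 5.400000 − (-18.840000)·(5.400000 − 8.570000) / (-18.840000 − 25.444900) = 5.400000 − (59.722800)/(-44.284900) = 6.748604
p(6.748604) = -2.456342
r₃ = 6.748604 − (-2.456342)·(6.748604 − 5.400000) / (-2.456342 − (-18.840000)) = 6.748604 − (-3.312633)/(16.383658) = 6.950795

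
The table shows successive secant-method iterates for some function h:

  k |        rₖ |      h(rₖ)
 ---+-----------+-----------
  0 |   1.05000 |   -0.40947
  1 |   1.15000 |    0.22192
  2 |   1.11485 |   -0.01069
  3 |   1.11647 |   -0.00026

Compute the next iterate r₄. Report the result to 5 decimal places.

1.11651

r₄ = 1.11647 − (-0.00026)·(1.11647 − 1.11485) / (-0.00026 − (-0.01069))
   = 1.11647 − (-0.0000004)/(0.0104300) = 1.1165104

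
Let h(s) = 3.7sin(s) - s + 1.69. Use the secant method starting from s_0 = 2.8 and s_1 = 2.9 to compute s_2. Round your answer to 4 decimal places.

2.8285

h(2.8) = 0.129456, h(2.9) = -0.324777
s_2 = 2.900000 − (-0.324777)·(2.900000 − 2.800000) / (-0.324777 − 0.129456) = 2.900000 − (-0.032478)/(-0.454234) = 2.828500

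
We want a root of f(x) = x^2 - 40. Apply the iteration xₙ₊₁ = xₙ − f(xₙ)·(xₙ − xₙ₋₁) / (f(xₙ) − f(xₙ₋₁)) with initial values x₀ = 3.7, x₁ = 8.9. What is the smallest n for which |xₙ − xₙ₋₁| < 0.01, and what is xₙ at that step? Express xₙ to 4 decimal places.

f(3.7) = -26.310000, f(8.9) = 39.210000
x₂ = 8.900000 − 39.210000·(5.200000)/(65.520000) = 5.788095;  |Δ| = 3.111905
f(5.788095) = -6.497954
x₃ = 5.788095 − (-6.497954)·(-3.111905)/(-45.707954) = 6.230491;  |Δ| = 0.442396
f(6.230491) = -1.180980
x₄ = 6.230491 − (-1.180980)·(0.442396)/(5.316974) = 6.328754;  |Δ| = 0.098263
f(6.328754) = 0.053127
x₅ = 6.328754 − 0.053127·(0.098263)/(1.234106) = 6.324524;  |Δ| = 0.004230
|x₅ − x₄| = 0.004230 < 0.01

n = 5, xₙ = 6.3245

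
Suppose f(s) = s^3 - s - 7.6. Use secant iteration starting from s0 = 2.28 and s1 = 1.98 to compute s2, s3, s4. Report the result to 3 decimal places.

f(2.28) = 1.97235, f(1.98) = -1.81761
s2 = 1.98000 − (-1.81761)·(1.98000 − 2.28000) / (-1.81761 − 1.97235) = 1.98000 − (0.54528)/(-3.78996) = 2.12388
f(2.12388) = -0.14340
s3 = 2.12388 − (-0.14340)·(2.12388 − 1.98000) / (-0.14340 − (-1.81761)) = 2.12388 − (-0.02063)/(1.67421) = 2.13620
f(2.13620) = 0.01201
s4 = 2.13620 − 0.01201·(2.13620 − 2.12388) / (0.01201 − (-0.14340)) = 2.13620 − (0.00015)/(0.15541) = 2.13525

2.124, 2.136, 2.135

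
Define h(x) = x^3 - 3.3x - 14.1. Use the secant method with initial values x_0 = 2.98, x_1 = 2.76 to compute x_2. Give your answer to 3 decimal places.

2.862

h(2.98) = 2.52959, h(2.76) = -2.18342
x_2 = 2.76000 − (-2.18342)·(2.76000 − 2.98000) / (-2.18342 − 2.52959) = 2.76000 − (0.48035)/(-4.71302) = 2.86192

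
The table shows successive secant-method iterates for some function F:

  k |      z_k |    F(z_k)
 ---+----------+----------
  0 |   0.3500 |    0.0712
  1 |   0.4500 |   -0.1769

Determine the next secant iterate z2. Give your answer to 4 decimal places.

0.3787

z2 = 0.4500 − (-0.1769)·(0.4500 − 0.3500) / (-0.1769 − 0.0712)
   = 0.4500 − (-0.017690)/(-0.248100) = 0.378698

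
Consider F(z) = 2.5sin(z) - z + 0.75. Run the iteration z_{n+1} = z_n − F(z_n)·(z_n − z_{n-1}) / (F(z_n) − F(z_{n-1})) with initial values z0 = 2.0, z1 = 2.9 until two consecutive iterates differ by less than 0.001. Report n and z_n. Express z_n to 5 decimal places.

F(2.0) = 1.0232436, F(2.9) = -1.5518767
z2 = 2.9000000 − (-1.5518767)·(0.9000000)/(-2.5751202) = 2.3576218;  |Δ| = 0.5423782
F(2.3576218) = 0.1576201
z3 = 2.3576218 − 0.1576201·(-0.5423782)/(1.7094968) = 2.4076305;  |Δ| = 0.0500087
F(2.4076305) = 0.0169116
z4 = 2.4076305 − 0.0169116·(0.0500087)/(-0.1407085) = 2.4136410;  |Δ| = 0.0060105
F(2.4136410) = -0.0002864
z5 = 2.4136410 − (-0.0002864)·(0.0060105)/(-0.0171981) = 2.4135409;  |Δ| = 0.0001001
|z5 − z4| = 0.0001001 < 0.001

n = 5, z_n = 2.41354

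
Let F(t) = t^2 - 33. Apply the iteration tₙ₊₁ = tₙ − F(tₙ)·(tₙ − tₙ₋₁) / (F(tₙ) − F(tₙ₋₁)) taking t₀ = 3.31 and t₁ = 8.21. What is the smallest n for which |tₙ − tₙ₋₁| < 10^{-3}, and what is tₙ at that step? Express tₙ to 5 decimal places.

n = 6, tₙ = 5.74456

F(3.31) = -22.0439000, F(8.21) = 34.4041000
t₂ = 8.2100000 − 34.4041000·(4.9000000)/(56.4480000) = 5.2235330;  |Δ| = 2.9864670
F(5.2235330) = -5.7147031
t₃ = 5.2235330 − (-5.7147031)·(-2.9864670)/(-40.1188031) = 5.6489388;  |Δ| = 0.4254058
F(5.6489388) = -1.0894903
t₄ = 5.6489388 − (-1.0894903)·(0.4254058)/(4.6252128) = 5.7491451;  |Δ| = 0.1002063
F(5.7491451) = 0.0526697
t₅ = 5.7491451 − 0.0526697·(0.1002063)/(1.1421600) = 5.7445242;  |Δ| = 0.0046209
F(5.7445242) = -0.0004417
t₆ = 5.7445242 − (-0.0004417)·(-0.0046209)/(-0.0531113) = 5.7445626;  |Δ| = 0.0000384
|t₆ − t₅| = 0.0000384 < 10^{-3}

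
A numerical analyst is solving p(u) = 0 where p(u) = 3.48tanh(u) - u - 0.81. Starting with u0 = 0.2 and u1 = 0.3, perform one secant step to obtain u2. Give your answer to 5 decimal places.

0.34241

p(0.2) = -0.3231339, p(0.3) = -0.0962321
u2 = 0.3000000 − (-0.0962321)·(0.3000000 − 0.2000000) / (-0.0962321 − (-0.3231339)) = 0.3000000 − (-0.0096232)/(0.2269018) = 0.3424114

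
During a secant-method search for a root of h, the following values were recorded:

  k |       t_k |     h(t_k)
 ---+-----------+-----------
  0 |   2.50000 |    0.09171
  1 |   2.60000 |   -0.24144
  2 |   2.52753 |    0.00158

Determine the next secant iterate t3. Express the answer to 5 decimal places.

t3 = 2.52753 − 0.00158·(2.52753 − 2.60000) / (0.00158 − (-0.24144))
   = 2.52753 − (-0.0001145)/(0.2430200) = 2.5280012

2.52800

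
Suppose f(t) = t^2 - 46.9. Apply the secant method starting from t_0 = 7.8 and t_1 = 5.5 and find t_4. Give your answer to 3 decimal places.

6.848

f(7.8) = 13.94000, f(5.5) = -16.65000
t_2 = 5.50000 − (-16.65000)·(5.50000 − 7.80000) / (-16.65000 − 13.94000) = 5.50000 − (38.29500)/(-30.59000) = 6.75188
f(6.75188) = -1.31212
t_3 = 6.75188 − (-1.31212)·(6.75188 − 5.50000) / (-1.31212 − (-16.65000)) = 6.75188 − (-1.64262)/(15.33788) = 6.85898
f(6.85898) = 0.14554
t_4 = 6.85898 − 0.14554·(6.85898 − 6.75188) / (0.14554 − (-1.31212)) = 6.85898 − (0.01559)/(1.45766) = 6.84828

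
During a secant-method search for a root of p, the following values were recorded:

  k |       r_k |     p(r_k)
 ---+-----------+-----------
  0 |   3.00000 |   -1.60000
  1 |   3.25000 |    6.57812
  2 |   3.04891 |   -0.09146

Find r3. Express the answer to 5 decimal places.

r3 = 3.04891 − (-0.09146)·(3.04891 − 3.25000) / (-0.09146 − 6.57812)
   = 3.04891 − (0.0183917)/(-6.6695800) = 3.0516675

3.05167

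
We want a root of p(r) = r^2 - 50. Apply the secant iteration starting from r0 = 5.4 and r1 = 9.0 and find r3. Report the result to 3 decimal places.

p(5.4) = -20.84000, p(9.0) = 31.00000
r2 = 9.00000 − 31.00000·(9.00000 − 5.40000) / (31.00000 − (-20.84000)) = 9.00000 − (111.60000)/(51.84000) = 6.84722
p(6.84722) = -3.11555
r3 = 6.84722 − (-3.11555)·(6.84722 − 9.00000) / (-3.11555 − 31.00000) = 6.84722 − (6.70708)/(-34.11555) = 7.04382

7.044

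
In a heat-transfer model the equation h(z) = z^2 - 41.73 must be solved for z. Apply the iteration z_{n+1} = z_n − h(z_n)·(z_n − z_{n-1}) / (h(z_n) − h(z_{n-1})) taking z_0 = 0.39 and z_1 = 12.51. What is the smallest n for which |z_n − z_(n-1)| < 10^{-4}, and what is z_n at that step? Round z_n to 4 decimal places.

n = 8, z_n = 6.4599

h(0.39) = -41.577900, h(12.51) = 114.770100
z_2 = 12.510000 − 114.770100·(12.120000)/(156.348000) = 3.613093;  |Δ| = 8.896907
h(3.613093) = -28.675559
z_3 = 3.613093 − (-28.675559)·(-8.896907)/(-143.445659) = 5.391633;  |Δ| = 1.778540
h(5.391633) = -12.660298
z_4 = 5.391633 − (-12.660298)·(1.778540)/(16.015261) = 6.797594;  |Δ| = 1.405962
h(6.797594) = 4.477286
z_5 = 6.797594 − 4.477286·(1.405962)/(17.137584) = 6.430279;  |Δ| = 0.367315
h(6.430279) = -0.381510
z_6 = 6.430279 − (-0.381510)·(-0.367315)/(-4.858797) = 6.459121;  |Δ| = 0.028841
h(6.459121) = -0.009762
z_7 = 6.459121 − (-0.009762)·(0.028841)/(0.371748) = 6.459878;  |Δ| = 0.000757
h(6.459878) = 0.000022
z_8 = 6.459878 − 0.000022·(0.000757)/(0.009784) = 6.459876;  |Δ| = 0.000002
|z_8 − z_7| = 0.000002 < 10^{-4}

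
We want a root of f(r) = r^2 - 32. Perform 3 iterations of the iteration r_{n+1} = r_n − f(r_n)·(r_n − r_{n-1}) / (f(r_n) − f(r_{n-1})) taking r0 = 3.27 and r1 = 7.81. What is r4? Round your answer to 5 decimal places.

f(3.27) = -21.3071000, f(7.81) = 28.9961000
r2 = 7.8100000 − 28.9961000·(7.8100000 − 3.2700000) / (28.9961000 − (-21.3071000)) = 7.8100000 − (131.6422940)/(50.3032000) = 5.1930235
f(5.1930235) = -5.0325073
r3 = 5.1930235 − (-5.0325073)·(5.1930235 − 7.8100000) / (-5.0325073 − 28.9961000) = 5.1930235 − (13.1699535)/(-34.0286073) = 5.5800494
f(5.5800494) = -0.8630487
r4 = 5.5800494 − (-0.8630487)·(5.5800494 − 5.1930235) / (-0.8630487 − (-5.0325073)) = 5.5800494 − (-0.3340222)/(4.1694586) = 5.6601611

5.66016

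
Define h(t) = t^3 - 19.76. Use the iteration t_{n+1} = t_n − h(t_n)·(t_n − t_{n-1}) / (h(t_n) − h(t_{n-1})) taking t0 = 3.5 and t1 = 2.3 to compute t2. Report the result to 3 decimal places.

2.597

h(3.5) = 23.11500, h(2.3) = -7.59300
t2 = 2.30000 − (-7.59300)·(2.30000 − 3.50000) / (-7.59300 − 23.11500) = 2.30000 − (9.11160)/(-30.70800) = 2.59672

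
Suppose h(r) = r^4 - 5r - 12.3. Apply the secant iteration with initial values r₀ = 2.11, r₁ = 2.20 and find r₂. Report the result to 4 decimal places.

h(2.11) = -3.028806, h(2.20) = 0.125600
r₂ = 2.200000 − 0.125600·(2.200000 − 2.110000) / (0.125600 − (-3.028806)) = 2.200000 − (0.011304)/(3.154406) = 2.196416

2.1964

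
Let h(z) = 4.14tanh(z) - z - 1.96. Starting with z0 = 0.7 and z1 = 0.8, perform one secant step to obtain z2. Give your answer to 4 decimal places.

0.8074

h(0.7) = -0.157917, h(0.8) = -0.010888
z2 = 0.800000 − (-0.010888)·(0.800000 − 0.700000) / (-0.010888 − (-0.157917)) = 0.800000 − (-0.001089)/(0.147030) = 0.807405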